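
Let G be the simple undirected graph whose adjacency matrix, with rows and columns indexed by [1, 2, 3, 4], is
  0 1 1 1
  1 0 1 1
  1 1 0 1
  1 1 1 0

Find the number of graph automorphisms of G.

All 4 vertices are pairwise adjacent: G = K_4. Every bijection on the vertex set is an automorphism of K_4; hence Aut(K_4) ≅ S_4, order 24.

24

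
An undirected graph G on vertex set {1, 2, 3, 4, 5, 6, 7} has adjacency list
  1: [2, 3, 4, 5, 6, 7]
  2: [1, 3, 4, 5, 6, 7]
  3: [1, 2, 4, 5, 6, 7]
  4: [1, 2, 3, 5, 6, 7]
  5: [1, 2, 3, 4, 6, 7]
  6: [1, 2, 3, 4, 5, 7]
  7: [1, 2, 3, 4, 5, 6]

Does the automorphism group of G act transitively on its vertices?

Yes

Every vertex has degree 6, so G is the complete graph K_7. Every bijection on the vertex set is an automorphism of K_7; hence Aut(K_7) ≅ S_7, order 5040. Under this action every vertex can be carried to every other, so G is vertex-transitive.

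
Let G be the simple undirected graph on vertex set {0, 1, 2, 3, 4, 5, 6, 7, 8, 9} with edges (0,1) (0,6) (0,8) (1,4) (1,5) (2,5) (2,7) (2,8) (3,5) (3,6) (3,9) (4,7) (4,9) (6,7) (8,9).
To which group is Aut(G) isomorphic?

the symmetric group S_5

G is 3-regular on 10 vertices with no triangles and no 4-cycles (girth 5): this is the Petersen graph. It is a classical fact that the Petersen graph has automorphism group S_5 (order 120), arising from its description as the Kneser graph K(5,2).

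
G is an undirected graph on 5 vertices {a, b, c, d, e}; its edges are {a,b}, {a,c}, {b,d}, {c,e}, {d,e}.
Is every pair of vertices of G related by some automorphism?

Yes

Every vertex has degree 2 and the graph is connected, so G is the 5-cycle C_5. The automorphisms of the 5-cycle are exactly the symmetries of a regular 5-gon: the dihedral group D_5, |D_5| = 10. This group acts transitively on the 5 vertices.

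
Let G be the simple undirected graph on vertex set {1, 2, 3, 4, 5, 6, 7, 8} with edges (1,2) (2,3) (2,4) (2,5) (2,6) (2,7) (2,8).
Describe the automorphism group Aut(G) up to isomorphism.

Vertex 2 has degree 7 and every other vertex has degree 1, so G is the star K_{1,7} with centre 2. Any automorphism fixes the centre and permutes the 7 leaves freely, so Aut(G) ≅ S_7 of order 7! = 5040.

the symmetric group on 7 letters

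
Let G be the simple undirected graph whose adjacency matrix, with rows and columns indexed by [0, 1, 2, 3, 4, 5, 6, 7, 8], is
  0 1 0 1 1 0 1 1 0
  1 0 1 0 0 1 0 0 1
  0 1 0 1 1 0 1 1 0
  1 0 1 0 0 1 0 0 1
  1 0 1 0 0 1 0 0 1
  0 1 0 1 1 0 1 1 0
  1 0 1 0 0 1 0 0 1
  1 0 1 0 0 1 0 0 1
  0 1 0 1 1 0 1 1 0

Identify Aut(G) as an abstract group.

The vertices split by degree into {0, 2, 5, 8} (degree 5) and {1, 3, 4, 6, 7} (degree 4); every edge runs between the two parts, so G is the complete bipartite graph K_{4,5}. Automorphisms preserve the bipartition setwise (since the parts differ in size) and act as S_4 × S_5 within it; |Aut| = 2880.

S_4 × S_5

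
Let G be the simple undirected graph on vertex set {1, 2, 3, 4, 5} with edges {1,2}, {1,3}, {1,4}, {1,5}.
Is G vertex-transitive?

No

Vertex 1 is the only vertex of degree 4, so every automorphism fixes it; G is not vertex-transitive.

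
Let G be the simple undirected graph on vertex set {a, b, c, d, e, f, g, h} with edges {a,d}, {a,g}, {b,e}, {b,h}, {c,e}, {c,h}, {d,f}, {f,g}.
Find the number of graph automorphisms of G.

G has two connected components, {b, c, e, h} and {a, d, f, g}; each is 2-regular, so G = C_4 ⊔ C_4. Aut of a disjoint union of two copies of C_4 is the wreath product D_4 ≀ Z_2, of order 2·8² = 128.

128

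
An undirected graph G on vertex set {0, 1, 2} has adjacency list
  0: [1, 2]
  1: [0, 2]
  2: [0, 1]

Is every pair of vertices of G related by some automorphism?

Yes

Every vertex has degree 2, so G is the complete graph K_3. Any permutation of the 3 vertices preserves K_3, so Aut(K_3) = S_3 of order 3! = 6. This group acts transitively on the 3 vertices.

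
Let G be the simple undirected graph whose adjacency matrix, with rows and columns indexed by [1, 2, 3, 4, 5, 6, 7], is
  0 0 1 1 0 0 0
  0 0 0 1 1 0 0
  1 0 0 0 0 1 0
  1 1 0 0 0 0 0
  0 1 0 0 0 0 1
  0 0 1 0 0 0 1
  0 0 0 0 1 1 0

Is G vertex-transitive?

Yes

G is 2-regular and connected on 7 vertices, i.e. the cycle C_7. The automorphisms of the 7-cycle are exactly the symmetries of a regular 7-gon: the dihedral group D_7, |D_7| = 14. Under this action every vertex can be carried to every other, so G is vertex-transitive.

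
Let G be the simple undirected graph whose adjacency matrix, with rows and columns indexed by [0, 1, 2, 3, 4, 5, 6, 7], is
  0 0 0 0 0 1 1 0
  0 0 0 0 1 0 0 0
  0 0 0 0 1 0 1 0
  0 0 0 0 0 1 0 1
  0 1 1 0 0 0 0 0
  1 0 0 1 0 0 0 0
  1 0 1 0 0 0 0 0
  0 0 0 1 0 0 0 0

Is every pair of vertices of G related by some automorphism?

Automorphisms preserve degree, but G has vertices of degree 1 and vertices of degree 2; no automorphism maps one to the other, so G is not vertex-transitive.

No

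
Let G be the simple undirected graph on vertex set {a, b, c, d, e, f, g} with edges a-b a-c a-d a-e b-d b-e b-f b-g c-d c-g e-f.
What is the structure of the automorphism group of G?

The degree sequence is [4, 5, 3, 3, 3, 2, 2]. Checking the degree-preserving permutations of the vertex set shows that none except the identity preserves every edge, so Aut(G) is trivial.

1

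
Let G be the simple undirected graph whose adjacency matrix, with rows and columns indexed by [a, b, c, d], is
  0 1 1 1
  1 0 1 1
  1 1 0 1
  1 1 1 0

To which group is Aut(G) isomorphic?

the symmetric group on 4 letters

Every vertex has degree 3, so G is the complete graph K_4. Every bijection on the vertex set is an automorphism of K_4; hence Aut(K_4) ≅ S_4, order 24.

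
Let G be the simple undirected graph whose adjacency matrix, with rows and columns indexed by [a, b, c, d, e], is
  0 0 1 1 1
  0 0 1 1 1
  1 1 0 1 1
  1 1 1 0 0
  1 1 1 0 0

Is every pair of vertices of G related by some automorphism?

Vertex c is the only vertex of degree 4, so every automorphism fixes it; G is not vertex-transitive.

No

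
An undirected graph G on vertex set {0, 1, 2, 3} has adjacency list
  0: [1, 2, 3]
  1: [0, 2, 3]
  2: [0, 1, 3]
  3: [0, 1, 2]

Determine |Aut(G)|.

Every vertex has degree 3, so G is the complete graph K_4. Every bijection on the vertex set is an automorphism of K_4; hence Aut(K_4) ≅ S_4, order 24.

24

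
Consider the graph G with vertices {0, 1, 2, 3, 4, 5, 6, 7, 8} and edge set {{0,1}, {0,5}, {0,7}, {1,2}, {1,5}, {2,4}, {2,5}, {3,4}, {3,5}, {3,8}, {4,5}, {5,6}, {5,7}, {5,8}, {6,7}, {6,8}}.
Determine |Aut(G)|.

Vertex 5 is the unique vertex of degree 8; the remaining 8 vertices each have degree 3 and induce a cycle, so G is the wheel on 9 vertices with hub 5. Every automorphism fixes the hub and acts on the rim 8-cycle, so Aut(G) ≅ Aut(C_8) = D_8 of order 16.

16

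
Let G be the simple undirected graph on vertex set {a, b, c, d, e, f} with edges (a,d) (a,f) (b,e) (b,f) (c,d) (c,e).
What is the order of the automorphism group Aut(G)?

12

Every vertex has degree 2 and the graph is connected, so G is the 6-cycle C_6. The automorphisms of the 6-cycle are exactly the symmetries of a regular 6-gon: the dihedral group D_6, |D_6| = 12.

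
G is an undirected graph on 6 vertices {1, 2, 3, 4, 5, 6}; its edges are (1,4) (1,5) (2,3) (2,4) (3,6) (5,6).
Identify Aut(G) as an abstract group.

D_6

Every vertex has degree 2 and the graph is connected, so G is the 6-cycle C_6. The automorphisms of the 6-cycle are exactly the symmetries of a regular 6-gon: the dihedral group D_6, |D_6| = 12.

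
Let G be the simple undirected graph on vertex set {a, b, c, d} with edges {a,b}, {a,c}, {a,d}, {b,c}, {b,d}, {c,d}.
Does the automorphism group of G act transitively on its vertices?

Every vertex has degree 3, so G is the complete graph K_4. Every bijection on the vertex set is an automorphism of K_4; hence Aut(K_4) ≅ S_4, order 24. This group acts transitively on the 4 vertices.

Yes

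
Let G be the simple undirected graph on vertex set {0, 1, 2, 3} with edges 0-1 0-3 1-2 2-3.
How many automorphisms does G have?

8

G is 2-regular and bipartite on 2^2 = 4 vertices with girth 4; it is the hypercube graph Q_2. The symmetry group of the 2-cube is the hyperoctahedral group B_2 = Z_2 ≀ S_2, of order 2^2·2! = 8.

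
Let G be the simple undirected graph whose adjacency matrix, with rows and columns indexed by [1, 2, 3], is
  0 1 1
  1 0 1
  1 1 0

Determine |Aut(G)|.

6

Every vertex has degree 2, so G is the complete graph K_3. Every bijection on the vertex set is an automorphism of K_3; hence Aut(K_3) ≅ S_3, order 6.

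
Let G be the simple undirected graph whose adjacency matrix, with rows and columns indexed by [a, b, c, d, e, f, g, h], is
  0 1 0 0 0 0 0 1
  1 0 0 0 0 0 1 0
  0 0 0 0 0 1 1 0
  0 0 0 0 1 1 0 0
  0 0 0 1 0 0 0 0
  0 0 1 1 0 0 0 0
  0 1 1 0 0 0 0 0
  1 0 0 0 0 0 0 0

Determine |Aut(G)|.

The degree sequence is [2, 2, 2, 2, 1, 2, 2, 1]; the two degree-1 vertices e and h are the ends of a path, so G = P_8. A path has exactly one nontrivial symmetry — reversal — giving Aut(G) of order 2.

2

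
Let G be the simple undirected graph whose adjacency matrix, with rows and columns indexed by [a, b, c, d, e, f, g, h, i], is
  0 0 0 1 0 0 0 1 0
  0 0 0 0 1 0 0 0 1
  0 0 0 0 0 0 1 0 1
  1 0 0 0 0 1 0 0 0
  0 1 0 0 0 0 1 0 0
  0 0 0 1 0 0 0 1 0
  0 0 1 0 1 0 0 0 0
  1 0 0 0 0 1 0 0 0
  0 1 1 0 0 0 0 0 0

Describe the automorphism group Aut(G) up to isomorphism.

D_4 × D_5

G has two connected components, {b, c, e, g, i} and {a, d, f, h}; each is 2-regular, so G = C_5 ⊔ C_4. No automorphism exchanges components of different sizes, hence Aut(G) is the direct product D_4 × D_5, order 80.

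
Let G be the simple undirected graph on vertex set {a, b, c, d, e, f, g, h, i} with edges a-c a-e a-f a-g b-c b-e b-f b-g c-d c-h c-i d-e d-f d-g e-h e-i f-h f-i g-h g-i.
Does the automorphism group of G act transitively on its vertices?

No

Automorphisms preserve degree, but G has vertices of degree 4 and vertices of degree 5; no automorphism maps one to the other, so G is not vertex-transitive.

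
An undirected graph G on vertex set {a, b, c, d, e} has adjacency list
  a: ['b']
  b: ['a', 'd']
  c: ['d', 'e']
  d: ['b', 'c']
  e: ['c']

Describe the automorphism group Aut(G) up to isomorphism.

The degree sequence is [1, 2, 2, 2, 1]; the two degree-1 vertices a and e are the ends of a path, so G = P_5. The only nontrivial automorphism of a path is the end-to-end reflection, so Aut(G) ≅ Z_2.

C_2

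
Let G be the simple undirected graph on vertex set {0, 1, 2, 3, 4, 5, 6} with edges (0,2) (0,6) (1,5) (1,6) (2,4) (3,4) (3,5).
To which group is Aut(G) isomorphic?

G is 2-regular and connected on 7 vertices, i.e. the cycle C_7. C_7 has 7 rotations and 7 reflections, so Aut(C_7) ≅ D_7 of order 14.

D_7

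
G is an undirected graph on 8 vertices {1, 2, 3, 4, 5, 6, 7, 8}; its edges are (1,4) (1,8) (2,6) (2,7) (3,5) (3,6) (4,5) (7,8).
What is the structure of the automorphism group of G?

G is 2-regular and connected on 8 vertices, i.e. the cycle C_8. The automorphisms of the 8-cycle are exactly the symmetries of a regular 8-gon: the dihedral group D_8, |D_8| = 16.

D_8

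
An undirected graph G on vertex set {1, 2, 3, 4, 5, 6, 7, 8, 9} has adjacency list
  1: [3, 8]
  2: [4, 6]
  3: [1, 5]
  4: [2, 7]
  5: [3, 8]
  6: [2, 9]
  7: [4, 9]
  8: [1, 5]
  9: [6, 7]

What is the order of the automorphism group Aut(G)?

80

G has two connected components, {2, 4, 6, 7, 9} and {1, 3, 5, 8}; each is 2-regular, so G = C_5 ⊔ C_4. No automorphism exchanges components of different sizes, hence Aut(G) is the direct product D_4 × D_5, order 80.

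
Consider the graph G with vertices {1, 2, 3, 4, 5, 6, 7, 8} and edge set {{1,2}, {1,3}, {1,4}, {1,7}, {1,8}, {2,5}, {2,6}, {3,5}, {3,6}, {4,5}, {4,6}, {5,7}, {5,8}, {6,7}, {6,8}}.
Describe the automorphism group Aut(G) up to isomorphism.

The vertices split by degree into {1, 5, 6} (degree 5) and {2, 3, 4, 7, 8} (degree 3); every edge runs between the two parts, so G is the complete bipartite graph K_{3,5}. The parts have unequal sizes, so no automorphism swaps them; each part is permuted independently, giving S_3 × S_5 of order 3!·5! = 720.

S_3 × S_5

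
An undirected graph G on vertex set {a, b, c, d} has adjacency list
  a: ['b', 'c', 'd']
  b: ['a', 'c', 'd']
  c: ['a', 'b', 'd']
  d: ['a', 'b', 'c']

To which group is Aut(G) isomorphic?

the symmetric group on 4 letters

Every vertex has degree 3, so G is the complete graph K_4. Any permutation of the 4 vertices preserves K_4, so Aut(K_4) = S_4 of order 4! = 24.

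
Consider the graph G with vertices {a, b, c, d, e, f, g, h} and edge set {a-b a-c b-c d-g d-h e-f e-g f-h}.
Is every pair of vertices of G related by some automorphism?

No

G has two connected components, {d, e, f, g, h} and {a, b, c}; each is 2-regular, so G = C_5 ⊔ C_3. The orbit of a under Aut(G) is {a, b, c}, which does not contain d, so G is not vertex-transitive.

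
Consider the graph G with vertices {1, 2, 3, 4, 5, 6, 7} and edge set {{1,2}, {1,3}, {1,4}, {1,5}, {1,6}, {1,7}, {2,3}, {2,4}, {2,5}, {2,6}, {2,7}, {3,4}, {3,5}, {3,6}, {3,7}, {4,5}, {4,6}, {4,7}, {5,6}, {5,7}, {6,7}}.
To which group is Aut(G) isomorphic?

S_7

All 7 vertices are pairwise adjacent: G = K_7. Any permutation of the 7 vertices preserves K_7, so Aut(K_7) = S_7 of order 7! = 5040.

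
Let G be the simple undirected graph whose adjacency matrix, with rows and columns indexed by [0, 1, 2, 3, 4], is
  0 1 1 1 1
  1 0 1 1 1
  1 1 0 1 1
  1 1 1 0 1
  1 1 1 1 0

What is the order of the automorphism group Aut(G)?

All 5 vertices are pairwise adjacent: G = K_5. Every bijection on the vertex set is an automorphism of K_5; hence Aut(K_5) ≅ S_5, order 120.

120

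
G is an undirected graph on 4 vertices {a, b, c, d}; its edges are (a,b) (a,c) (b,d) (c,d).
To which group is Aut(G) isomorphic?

(S_2 × S_2) ⋊ Z_2

G is 2-regular and bipartite with parts {b, c} and {a, d} (each part is independent and every cross-pair is an edge), so G = K_{2,2}. Each part can be permuted independently (S_2 × S_2) and the two equal-size parts can also be swapped, giving (S_2 × S_2) ⋊ Z_2 of order 2·(2!)² = 8.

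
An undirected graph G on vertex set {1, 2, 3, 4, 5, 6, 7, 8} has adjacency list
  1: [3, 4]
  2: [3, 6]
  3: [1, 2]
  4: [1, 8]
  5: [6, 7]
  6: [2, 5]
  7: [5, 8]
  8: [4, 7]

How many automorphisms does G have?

G is 2-regular and connected on 8 vertices, i.e. the cycle C_8. C_8 has 8 rotations and 8 reflections, so Aut(C_8) ≅ D_8 of order 16.

16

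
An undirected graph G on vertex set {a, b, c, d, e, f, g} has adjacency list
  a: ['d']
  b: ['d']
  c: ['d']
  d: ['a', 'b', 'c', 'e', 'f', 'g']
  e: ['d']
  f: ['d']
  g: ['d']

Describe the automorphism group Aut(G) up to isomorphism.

Vertex d has degree 6 and every other vertex has degree 1, so G is the star K_{1,6} with centre d. Any automorphism fixes the centre and permutes the 6 leaves freely, so Aut(G) ≅ S_6 of order 6! = 720.

S_6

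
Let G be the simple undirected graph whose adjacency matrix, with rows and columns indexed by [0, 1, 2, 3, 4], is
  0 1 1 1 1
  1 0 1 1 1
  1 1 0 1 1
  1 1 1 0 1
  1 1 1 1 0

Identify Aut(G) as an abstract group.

the symmetric group on 5 letters

Every vertex has degree 4, so G is the complete graph K_5. Every bijection on the vertex set is an automorphism of K_5; hence Aut(K_5) ≅ S_5, order 120.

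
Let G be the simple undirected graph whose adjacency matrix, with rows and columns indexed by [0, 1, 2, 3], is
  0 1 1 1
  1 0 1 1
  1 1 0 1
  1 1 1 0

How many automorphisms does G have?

24

Every vertex has degree 3, so G is the complete graph K_4. Any permutation of the 4 vertices preserves K_4, so Aut(K_4) = S_4 of order 4! = 24.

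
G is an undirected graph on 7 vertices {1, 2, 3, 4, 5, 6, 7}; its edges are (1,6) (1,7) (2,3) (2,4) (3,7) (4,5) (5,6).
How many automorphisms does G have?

14

Every vertex has degree 2 and the graph is connected, so G is the 7-cycle C_7. The automorphisms of the 7-cycle are exactly the symmetries of a regular 7-gon: the dihedral group D_7, |D_7| = 14.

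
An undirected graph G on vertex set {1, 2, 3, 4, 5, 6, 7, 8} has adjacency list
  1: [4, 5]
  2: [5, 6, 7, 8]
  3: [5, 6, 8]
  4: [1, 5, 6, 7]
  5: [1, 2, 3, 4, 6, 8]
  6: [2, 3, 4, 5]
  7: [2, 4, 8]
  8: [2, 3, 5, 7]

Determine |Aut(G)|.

The degree sequence is [2, 4, 3, 4, 6, 4, 3, 4]. Checking the degree-preserving permutations of the vertex set shows that none except the identity preserves every edge, so Aut(G) is trivial.

1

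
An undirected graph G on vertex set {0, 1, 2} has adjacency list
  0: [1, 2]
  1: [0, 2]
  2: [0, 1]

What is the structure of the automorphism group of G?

the symmetric group on 3 letters

Every vertex has degree 2, so G is the complete graph K_3. Any permutation of the 3 vertices preserves K_3, so Aut(K_3) = S_3 of order 3! = 6.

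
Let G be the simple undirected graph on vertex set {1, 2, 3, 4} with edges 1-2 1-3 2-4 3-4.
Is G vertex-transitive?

G is 2-regular and bipartite with parts {1, 4} and {2, 3} (each part is independent and every cross-pair is an edge), so G = K_{2,2}. Each part can be permuted independently (S_2 × S_2) and the two equal-size parts can also be swapped, giving (S_2 × S_2) ⋊ Z_2 of order 2·(2!)² = 8. Under this action every vertex can be carried to every other, so G is vertex-transitive.

Yes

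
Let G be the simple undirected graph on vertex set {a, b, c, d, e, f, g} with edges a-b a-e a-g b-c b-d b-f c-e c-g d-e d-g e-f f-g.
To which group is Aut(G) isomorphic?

S_4 × S_3

The vertices split by degree into {b, e, g} (degree 4) and {a, c, d, f} (degree 3); every edge runs between the two parts, so G is the complete bipartite graph K_{3,4}. The parts have unequal sizes, so no automorphism swaps them; each part is permuted independently, giving S_4 × S_3 of order 4!·3! = 144.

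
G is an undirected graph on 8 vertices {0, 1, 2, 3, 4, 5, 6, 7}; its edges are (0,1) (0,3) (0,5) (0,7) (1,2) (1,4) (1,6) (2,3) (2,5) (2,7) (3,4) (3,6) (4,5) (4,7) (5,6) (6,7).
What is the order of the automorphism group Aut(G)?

G is 4-regular and bipartite with parts {1, 3, 5, 7} and {0, 2, 4, 6} (each part is independent and every cross-pair is an edge), so G = K_{4,4}. Aut(K_{4,4}) is the wreath product S_4 ≀ Z_2: permute within each part, then optionally swap the parts; |Aut| = 2·(4!)² = 1152.

1152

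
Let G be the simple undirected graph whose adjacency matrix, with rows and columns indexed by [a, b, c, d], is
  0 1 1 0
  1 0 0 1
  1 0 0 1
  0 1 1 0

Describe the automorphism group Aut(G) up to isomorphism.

G is 2-regular and bipartite on 2^2 = 4 vertices with girth 4; it is the hypercube graph Q_2. Aut(Q_2) consists of the signed permutations of the 2 coordinate axes: 2! permutations times 2^2 sign flips, so |Aut| = 2^2·2! = 8.

D_4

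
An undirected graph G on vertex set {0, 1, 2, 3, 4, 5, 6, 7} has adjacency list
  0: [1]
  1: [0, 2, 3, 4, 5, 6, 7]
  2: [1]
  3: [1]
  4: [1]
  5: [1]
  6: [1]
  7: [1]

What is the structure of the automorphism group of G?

Vertex 1 has degree 7 and every other vertex has degree 1, so G is the star K_{1,7} with centre 1. Any automorphism fixes the centre and permutes the 7 leaves freely, so Aut(G) ≅ S_7 of order 7! = 5040.

S_7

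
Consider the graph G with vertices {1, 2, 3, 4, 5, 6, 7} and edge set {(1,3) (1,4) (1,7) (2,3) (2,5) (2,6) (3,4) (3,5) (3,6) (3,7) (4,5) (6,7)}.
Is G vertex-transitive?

Vertex 3 is the only vertex of degree 6, so every automorphism fixes it; G is not vertex-transitive.

No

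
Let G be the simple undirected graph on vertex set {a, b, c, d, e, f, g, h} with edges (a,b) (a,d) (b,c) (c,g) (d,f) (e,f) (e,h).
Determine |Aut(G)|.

2

The degree sequence is [2, 2, 2, 2, 2, 2, 1, 1]; the two degree-1 vertices g and h are the ends of a path, so G = P_8. The only nontrivial automorphism of a path is the end-to-end reflection, so Aut(G) ≅ Z_2.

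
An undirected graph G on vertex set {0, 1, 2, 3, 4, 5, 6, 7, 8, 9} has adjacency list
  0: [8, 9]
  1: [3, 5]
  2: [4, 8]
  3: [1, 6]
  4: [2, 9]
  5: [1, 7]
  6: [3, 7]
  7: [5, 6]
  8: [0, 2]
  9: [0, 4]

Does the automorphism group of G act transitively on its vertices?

Yes

G has two connected components, {1, 3, 5, 6, 7} and {0, 2, 4, 8, 9}; each is 2-regular, so G = C_5 ⊔ C_5. With two isomorphic components, Aut(G) = Aut(C_5) ≀ S_2 = (D_5 × D_5) ⋊ Z_2: permute each cycle by D_5, then optionally swap the two cycles. Order 2·(2·5)² = 200. This group acts transitively on the 10 vertices.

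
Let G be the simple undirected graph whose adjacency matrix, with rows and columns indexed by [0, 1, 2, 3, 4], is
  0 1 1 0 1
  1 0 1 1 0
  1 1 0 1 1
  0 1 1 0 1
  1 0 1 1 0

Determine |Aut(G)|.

Vertex 2 is the unique vertex of degree 4; the remaining 4 vertices each have degree 3 and induce a cycle, so G is the wheel on 5 vertices with hub 2. With the hub fixed, the remaining symmetry is that of the rim cycle C_4, giving the dihedral group D_4.

8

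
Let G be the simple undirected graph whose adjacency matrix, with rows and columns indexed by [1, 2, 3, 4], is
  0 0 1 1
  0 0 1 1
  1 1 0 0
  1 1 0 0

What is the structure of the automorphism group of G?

Z_2^2 ⋊ S_2

G is 2-regular and bipartite on 2^2 = 4 vertices with girth 4; it is the hypercube graph Q_2. The symmetry group of the 2-cube is the hyperoctahedral group B_2 = Z_2 ≀ S_2, of order 2^2·2! = 8.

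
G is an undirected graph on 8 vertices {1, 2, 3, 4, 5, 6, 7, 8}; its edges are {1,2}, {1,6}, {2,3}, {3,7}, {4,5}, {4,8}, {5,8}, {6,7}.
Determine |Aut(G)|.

60

G has two connected components, {1, 2, 3, 6, 7} and {4, 5, 8}; each is 2-regular, so G = C_5 ⊔ C_3. No automorphism exchanges components of different sizes, hence Aut(G) is the direct product D_5 × D_3, order 60.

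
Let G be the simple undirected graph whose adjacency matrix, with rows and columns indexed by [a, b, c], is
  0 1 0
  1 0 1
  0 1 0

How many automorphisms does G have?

The degree sequence is [1, 2, 1]; the two degree-1 vertices a and c are the ends of a path, so G = P_3. A path has exactly one nontrivial symmetry — reversal — giving Aut(G) of order 2.

2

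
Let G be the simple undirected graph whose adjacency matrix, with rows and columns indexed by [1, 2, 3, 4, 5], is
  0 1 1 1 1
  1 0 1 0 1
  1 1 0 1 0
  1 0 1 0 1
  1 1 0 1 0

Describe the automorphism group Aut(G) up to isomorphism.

Vertex 1 is the unique vertex of degree 4; the remaining 4 vertices each have degree 3 and induce a cycle, so G is the wheel on 5 vertices with hub 1. With the hub fixed, the remaining symmetry is that of the rim cycle C_4, giving the dihedral group D_4.

D_4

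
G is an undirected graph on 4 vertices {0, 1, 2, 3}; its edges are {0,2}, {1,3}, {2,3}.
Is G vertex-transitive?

No

Automorphisms preserve degree, but G has vertices of degree 1 and vertices of degree 2; no automorphism maps one to the other, so G is not vertex-transitive.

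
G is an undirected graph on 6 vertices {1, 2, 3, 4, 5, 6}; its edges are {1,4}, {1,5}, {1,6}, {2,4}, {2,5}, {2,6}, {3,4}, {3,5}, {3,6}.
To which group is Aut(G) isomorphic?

S_3 ≀ Z_2

G is 3-regular and bipartite with parts {1, 2, 3} and {4, 5, 6} (each part is independent and every cross-pair is an edge), so G = K_{3,3}. Each part can be permuted independently (S_3 × S_3) and the two equal-size parts can also be swapped, giving (S_3 × S_3) ⋊ Z_2 of order 2·(3!)² = 72.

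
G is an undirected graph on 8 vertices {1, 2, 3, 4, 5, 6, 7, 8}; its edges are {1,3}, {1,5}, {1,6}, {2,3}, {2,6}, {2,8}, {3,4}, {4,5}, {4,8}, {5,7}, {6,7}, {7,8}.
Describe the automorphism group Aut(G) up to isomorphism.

G is 3-regular and bipartite on 2^3 = 8 vertices with girth 4; it is the hypercube graph Q_3. The symmetry group of the 3-cube is the hyperoctahedral group B_3 = Z_2 ≀ S_3, of order 2^3·3! = 48.

Z_2^3 ⋊ S_3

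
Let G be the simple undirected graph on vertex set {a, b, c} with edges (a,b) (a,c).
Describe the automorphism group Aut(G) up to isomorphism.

The degree sequence is [2, 1, 1]; the two degree-1 vertices b and c are the ends of a path, so G = P_3. The only nontrivial automorphism of a path is the end-to-end reflection, so Aut(G) ≅ Z_2.

Z_2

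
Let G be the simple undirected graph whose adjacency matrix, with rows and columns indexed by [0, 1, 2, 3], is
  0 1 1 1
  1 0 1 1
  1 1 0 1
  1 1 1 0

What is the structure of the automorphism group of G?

the symmetric group on 4 letters

All 4 vertices are pairwise adjacent: G = K_4. Every bijection on the vertex set is an automorphism of K_4; hence Aut(K_4) ≅ S_4, order 24.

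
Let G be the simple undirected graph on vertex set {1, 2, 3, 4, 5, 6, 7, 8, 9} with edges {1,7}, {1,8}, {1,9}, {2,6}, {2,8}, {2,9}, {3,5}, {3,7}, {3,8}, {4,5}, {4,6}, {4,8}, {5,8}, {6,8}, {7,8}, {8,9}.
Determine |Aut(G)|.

Vertex 8 is the unique vertex of degree 8; the remaining 8 vertices each have degree 3 and induce a cycle, so G is the wheel on 9 vertices with hub 8. Every automorphism fixes the hub and acts on the rim 8-cycle, so Aut(G) ≅ Aut(C_8) = D_8 of order 16.

16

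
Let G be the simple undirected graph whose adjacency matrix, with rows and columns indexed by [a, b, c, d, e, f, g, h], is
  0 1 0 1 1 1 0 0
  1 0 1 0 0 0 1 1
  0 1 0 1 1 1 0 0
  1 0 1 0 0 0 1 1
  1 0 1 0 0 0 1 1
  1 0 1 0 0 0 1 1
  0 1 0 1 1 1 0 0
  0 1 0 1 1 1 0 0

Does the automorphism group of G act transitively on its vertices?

G is 4-regular and bipartite with parts {a, c, g, h} and {b, d, e, f} (each part is independent and every cross-pair is an edge), so G = K_{4,4}. Aut(K_{4,4}) is the wreath product S_4 ≀ Z_2: permute within each part, then optionally swap the parts; |Aut| = 2·(4!)² = 1152. Under this action every vertex can be carried to every other, so G is vertex-transitive.

Yes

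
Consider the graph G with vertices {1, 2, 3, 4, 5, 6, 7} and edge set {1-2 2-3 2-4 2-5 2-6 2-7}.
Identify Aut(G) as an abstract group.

Vertex 2 has degree 6 and every other vertex has degree 1, so G is the star K_{1,6} with centre 2. The 6 leaves are pairwise interchangeable while the centre is fixed, giving Aut(G) = S_6.

the symmetric group on 6 letters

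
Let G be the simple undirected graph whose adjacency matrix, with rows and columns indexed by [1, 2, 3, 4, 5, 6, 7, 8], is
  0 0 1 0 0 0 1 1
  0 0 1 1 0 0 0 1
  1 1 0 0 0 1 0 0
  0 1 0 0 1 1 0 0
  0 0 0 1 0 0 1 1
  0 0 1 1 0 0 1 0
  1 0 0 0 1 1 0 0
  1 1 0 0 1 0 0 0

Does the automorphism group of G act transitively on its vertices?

G is 3-regular and bipartite on 2^3 = 8 vertices with girth 4; it is the hypercube graph Q_3. Aut(Q_3) consists of the signed permutations of the 3 coordinate axes: 3! permutations times 2^3 sign flips, so |Aut| = 2^3·3! = 48. This group acts transitively on the 8 vertices.

Yes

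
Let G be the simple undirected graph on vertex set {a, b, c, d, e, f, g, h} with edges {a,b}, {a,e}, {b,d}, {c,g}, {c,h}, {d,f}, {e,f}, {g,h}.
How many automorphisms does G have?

60

G has two connected components, {a, b, d, e, f} and {c, g, h}; each is 2-regular, so G = C_5 ⊔ C_3. The components are non-isomorphic (different sizes), so Aut(G) = Aut(C_3) × Aut(C_5) = D_3 × D_5 of order 6·10 = 60.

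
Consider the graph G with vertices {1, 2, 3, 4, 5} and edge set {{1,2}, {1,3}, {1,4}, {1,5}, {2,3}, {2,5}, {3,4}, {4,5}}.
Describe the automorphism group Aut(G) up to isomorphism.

Vertex 1 is the unique vertex of degree 4; the remaining 4 vertices each have degree 3 and induce a cycle, so G is the wheel on 5 vertices with hub 1. Every automorphism fixes the hub and acts on the rim 4-cycle, so Aut(G) ≅ Aut(C_4) = D_4 of order 8.

the dihedral group of order 8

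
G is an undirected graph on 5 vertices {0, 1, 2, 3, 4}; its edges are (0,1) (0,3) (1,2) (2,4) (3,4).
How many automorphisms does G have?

10

G is 2-regular and connected on 5 vertices, i.e. the cycle C_5. C_5 has 5 rotations and 5 reflections, so Aut(C_5) ≅ D_5 of order 10.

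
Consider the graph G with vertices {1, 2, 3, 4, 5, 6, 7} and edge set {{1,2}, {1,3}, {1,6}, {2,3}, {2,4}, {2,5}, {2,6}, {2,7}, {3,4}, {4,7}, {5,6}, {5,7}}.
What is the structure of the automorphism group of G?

Vertex 2 is the unique vertex of degree 6; the remaining 6 vertices each have degree 3 and induce a cycle, so G is the wheel on 7 vertices with hub 2. With the hub fixed, the remaining symmetry is that of the rim cycle C_6, giving the dihedral group D_6.

the dihedral group of order 12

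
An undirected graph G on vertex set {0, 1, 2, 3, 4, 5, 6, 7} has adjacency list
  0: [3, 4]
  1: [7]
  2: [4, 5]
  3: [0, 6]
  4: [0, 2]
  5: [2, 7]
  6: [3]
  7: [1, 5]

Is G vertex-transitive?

Automorphisms preserve degree, but G has vertices of degree 1 and vertices of degree 2; no automorphism maps one to the other, so G is not vertex-transitive.

No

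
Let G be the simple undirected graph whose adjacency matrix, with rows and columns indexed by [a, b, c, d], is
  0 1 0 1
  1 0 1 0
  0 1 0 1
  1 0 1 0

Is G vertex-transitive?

G is 2-regular and bipartite on 2^2 = 4 vertices with girth 4; it is the hypercube graph Q_2. Aut(Q_2) consists of the signed permutations of the 2 coordinate axes: 2! permutations times 2^2 sign flips, so |Aut| = 2^2·2! = 8. Under this action every vertex can be carried to every other, so G is vertex-transitive.

Yes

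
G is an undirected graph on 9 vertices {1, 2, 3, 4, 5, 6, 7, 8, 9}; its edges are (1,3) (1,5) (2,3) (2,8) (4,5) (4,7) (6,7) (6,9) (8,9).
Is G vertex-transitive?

Every vertex has degree 2 and the graph is connected, so G is the 9-cycle C_9. C_9 has 9 rotations and 9 reflections, so Aut(C_9) ≅ D_9 of order 18. Under this action every vertex can be carried to every other, so G is vertex-transitive.

Yes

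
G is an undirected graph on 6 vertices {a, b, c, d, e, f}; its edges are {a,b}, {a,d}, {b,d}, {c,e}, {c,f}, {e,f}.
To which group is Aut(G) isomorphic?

G has two connected components, {a, b, d} and {c, e, f}; each is 2-regular, so G = C_3 ⊔ C_3. Aut of a disjoint union of two copies of C_3 is the wreath product D_3 ≀ Z_2, of order 2·6² = 72.

D_3 ≀ Z_2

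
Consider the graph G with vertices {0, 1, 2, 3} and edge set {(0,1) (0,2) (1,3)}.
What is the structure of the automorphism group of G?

the cyclic group of order 2

The degree sequence is [2, 2, 1, 1]; the two degree-1 vertices 2 and 3 are the ends of a path, so G = P_4. A path has exactly one nontrivial symmetry — reversal — giving Aut(G) of order 2.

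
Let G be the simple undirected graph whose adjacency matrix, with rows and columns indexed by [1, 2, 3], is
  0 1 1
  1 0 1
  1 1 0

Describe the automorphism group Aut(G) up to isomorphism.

S_3

All 3 vertices are pairwise adjacent: G = K_3. Any permutation of the 3 vertices preserves K_3, so Aut(K_3) = S_3 of order 3! = 6.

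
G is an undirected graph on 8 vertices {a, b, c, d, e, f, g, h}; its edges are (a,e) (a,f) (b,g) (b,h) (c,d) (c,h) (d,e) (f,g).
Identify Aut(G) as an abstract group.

Every vertex has degree 2 and the graph is connected, so G is the 8-cycle C_8. The automorphisms of the 8-cycle are exactly the symmetries of a regular 8-gon: the dihedral group D_8, |D_8| = 16.

the dihedral group of order 16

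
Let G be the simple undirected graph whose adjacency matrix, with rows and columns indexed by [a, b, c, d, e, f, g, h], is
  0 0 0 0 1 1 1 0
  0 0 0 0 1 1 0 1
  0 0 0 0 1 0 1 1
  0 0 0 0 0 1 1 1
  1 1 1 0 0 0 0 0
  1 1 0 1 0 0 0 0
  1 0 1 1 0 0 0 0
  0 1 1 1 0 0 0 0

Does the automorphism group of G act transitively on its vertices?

G is 3-regular and bipartite on 2^3 = 8 vertices with girth 4; it is the hypercube graph Q_3. The symmetry group of the 3-cube is the hyperoctahedral group B_3 = Z_2 ≀ S_3, of order 2^3·3! = 48. Under this action every vertex can be carried to every other, so G is vertex-transitive.

Yes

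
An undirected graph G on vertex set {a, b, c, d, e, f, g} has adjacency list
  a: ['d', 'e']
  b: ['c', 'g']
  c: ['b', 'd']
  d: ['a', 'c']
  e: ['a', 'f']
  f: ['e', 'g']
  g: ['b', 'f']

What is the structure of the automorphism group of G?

D_7

Every vertex has degree 2 and the graph is connected, so G is the 7-cycle C_7. The automorphisms of the 7-cycle are exactly the symmetries of a regular 7-gon: the dihedral group D_7, |D_7| = 14.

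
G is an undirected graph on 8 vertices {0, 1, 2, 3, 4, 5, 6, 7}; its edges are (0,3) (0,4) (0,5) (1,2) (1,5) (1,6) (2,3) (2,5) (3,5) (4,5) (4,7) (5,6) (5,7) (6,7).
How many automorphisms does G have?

Vertex 5 is the unique vertex of degree 7; the remaining 7 vertices each have degree 3 and induce a cycle, so G is the wheel on 8 vertices with hub 5. Every automorphism fixes the hub and acts on the rim 7-cycle, so Aut(G) ≅ Aut(C_7) = D_7 of order 14.

14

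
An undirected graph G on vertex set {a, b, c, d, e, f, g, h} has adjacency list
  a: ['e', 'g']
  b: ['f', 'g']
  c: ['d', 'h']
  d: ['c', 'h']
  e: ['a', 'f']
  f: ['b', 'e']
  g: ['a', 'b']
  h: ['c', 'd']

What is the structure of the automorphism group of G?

G has two connected components, {a, b, e, f, g} and {c, d, h}; each is 2-regular, so G = C_5 ⊔ C_3. The components are non-isomorphic (different sizes), so Aut(G) = Aut(C_3) × Aut(C_5) = D_3 × D_5 of order 6·10 = 60.

D_3 × D_5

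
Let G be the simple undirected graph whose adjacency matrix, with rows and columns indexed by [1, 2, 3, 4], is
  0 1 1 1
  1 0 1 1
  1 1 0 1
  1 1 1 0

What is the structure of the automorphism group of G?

Every vertex has degree 3, so G is the complete graph K_4. Any permutation of the 4 vertices preserves K_4, so Aut(K_4) = S_4 of order 4! = 24.

S_4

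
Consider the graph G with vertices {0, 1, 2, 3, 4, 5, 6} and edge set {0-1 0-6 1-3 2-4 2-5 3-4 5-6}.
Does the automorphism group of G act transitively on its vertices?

Yes

Every vertex has degree 2 and the graph is connected, so G is the 7-cycle C_7. The automorphisms of the 7-cycle are exactly the symmetries of a regular 7-gon: the dihedral group D_7, |D_7| = 14. Under this action every vertex can be carried to every other, so G is vertex-transitive.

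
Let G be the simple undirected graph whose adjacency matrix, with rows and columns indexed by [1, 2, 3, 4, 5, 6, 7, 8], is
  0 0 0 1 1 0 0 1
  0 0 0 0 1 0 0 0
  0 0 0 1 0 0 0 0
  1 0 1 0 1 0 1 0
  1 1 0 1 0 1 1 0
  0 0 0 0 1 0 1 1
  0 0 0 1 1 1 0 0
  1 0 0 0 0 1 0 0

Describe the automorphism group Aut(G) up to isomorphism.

{e}

Degrees alone do not determine every vertex (e.g. 1 and 6 both have degree 3), but their neighbour-degree multisets differ: N(1) has degrees [2, 4, 5] while N(6) has degrees [2, 3, 5]. Repeating this refinement separates all vertices, so the only automorphism is the identity.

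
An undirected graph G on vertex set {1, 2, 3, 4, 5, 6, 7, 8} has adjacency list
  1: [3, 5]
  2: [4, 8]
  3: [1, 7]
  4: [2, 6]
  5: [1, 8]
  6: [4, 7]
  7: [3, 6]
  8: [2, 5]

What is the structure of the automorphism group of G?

D_8

Every vertex has degree 2 and the graph is connected, so G is the 8-cycle C_8. The automorphisms of the 8-cycle are exactly the symmetries of a regular 8-gon: the dihedral group D_8, |D_8| = 16.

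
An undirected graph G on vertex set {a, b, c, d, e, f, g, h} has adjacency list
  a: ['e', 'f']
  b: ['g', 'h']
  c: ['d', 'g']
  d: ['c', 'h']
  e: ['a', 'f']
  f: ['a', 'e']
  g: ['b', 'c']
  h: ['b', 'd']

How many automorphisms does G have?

60

G has two connected components, {b, c, d, g, h} and {a, e, f}; each is 2-regular, so G = C_5 ⊔ C_3. No automorphism exchanges components of different sizes, hence Aut(G) is the direct product D_5 × D_3, order 60.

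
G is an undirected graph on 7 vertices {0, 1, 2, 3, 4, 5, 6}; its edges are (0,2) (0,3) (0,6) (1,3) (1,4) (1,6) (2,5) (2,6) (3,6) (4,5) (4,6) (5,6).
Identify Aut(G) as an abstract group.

Vertex 6 is the unique vertex of degree 6; the remaining 6 vertices each have degree 3 and induce a cycle, so G is the wheel on 7 vertices with hub 6. Every automorphism fixes the hub and acts on the rim 6-cycle, so Aut(G) ≅ Aut(C_6) = D_6 of order 12.

D_6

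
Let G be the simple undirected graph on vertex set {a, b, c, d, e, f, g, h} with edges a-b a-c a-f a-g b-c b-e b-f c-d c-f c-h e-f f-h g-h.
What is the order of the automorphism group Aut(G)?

1

The degree sequence is [4, 4, 5, 1, 2, 5, 2, 3]. Checking the degree-preserving permutations of the vertex set shows that none except the identity preserves every edge, so Aut(G) is trivial.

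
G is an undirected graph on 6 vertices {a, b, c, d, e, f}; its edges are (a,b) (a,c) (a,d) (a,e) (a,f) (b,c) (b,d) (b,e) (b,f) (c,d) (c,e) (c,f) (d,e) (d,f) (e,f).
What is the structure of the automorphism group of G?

Every vertex has degree 5, so G is the complete graph K_6. Every bijection on the vertex set is an automorphism of K_6; hence Aut(K_6) ≅ S_6, order 720.

S_6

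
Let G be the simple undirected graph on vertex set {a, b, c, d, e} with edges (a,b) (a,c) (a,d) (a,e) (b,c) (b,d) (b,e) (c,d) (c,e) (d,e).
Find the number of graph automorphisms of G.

120

Every vertex has degree 4, so G is the complete graph K_5. Every bijection on the vertex set is an automorphism of K_5; hence Aut(K_5) ≅ S_5, order 120.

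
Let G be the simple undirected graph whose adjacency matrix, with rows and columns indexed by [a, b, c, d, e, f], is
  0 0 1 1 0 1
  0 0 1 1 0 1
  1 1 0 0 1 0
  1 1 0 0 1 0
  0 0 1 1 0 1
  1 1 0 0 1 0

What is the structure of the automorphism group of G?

(S_3 × S_3) ⋊ Z_2

G is 3-regular and bipartite with parts {c, d, f} and {a, b, e} (each part is independent and every cross-pair is an edge), so G = K_{3,3}. Each part can be permuted independently (S_3 × S_3) and the two equal-size parts can also be swapped, giving (S_3 × S_3) ⋊ Z_2 of order 2·(3!)² = 72.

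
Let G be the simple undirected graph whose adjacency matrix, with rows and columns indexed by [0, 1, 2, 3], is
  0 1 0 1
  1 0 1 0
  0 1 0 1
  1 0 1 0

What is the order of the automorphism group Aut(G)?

8

G is 2-regular and bipartite on 2^2 = 4 vertices with girth 4; it is the hypercube graph Q_2. Aut(Q_2) consists of the signed permutations of the 2 coordinate axes: 2! permutations times 2^2 sign flips, so |Aut| = 2^2·2! = 8.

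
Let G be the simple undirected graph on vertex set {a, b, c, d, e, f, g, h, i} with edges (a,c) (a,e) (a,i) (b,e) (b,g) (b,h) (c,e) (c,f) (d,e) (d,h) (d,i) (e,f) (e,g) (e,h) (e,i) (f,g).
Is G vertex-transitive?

Vertex e is the only vertex of degree 8, so every automorphism fixes it; G is not vertex-transitive.

No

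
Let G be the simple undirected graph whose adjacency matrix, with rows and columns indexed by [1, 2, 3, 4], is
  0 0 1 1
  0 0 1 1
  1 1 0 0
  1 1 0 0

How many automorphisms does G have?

G is 2-regular and bipartite on 2^2 = 4 vertices with girth 4; it is the hypercube graph Q_2. The symmetry group of the 2-cube is the hyperoctahedral group B_2 = Z_2 ≀ S_2, of order 2^2·2! = 8.

8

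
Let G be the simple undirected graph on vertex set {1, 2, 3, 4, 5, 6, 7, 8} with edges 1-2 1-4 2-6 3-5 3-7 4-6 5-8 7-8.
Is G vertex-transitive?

G has two connected components, {3, 5, 7, 8} and {1, 2, 4, 6}; each is 2-regular, so G = C_4 ⊔ C_4. With two isomorphic components, Aut(G) = Aut(C_4) ≀ S_2 = (D_4 × D_4) ⋊ Z_2: permute each cycle by D_4, then optionally swap the two cycles. Order 2·(2·4)² = 128. This group acts transitively on the 8 vertices.

Yes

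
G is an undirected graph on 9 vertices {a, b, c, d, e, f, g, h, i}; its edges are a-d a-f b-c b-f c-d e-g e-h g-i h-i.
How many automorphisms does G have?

G has two connected components, {a, b, c, d, f} and {e, g, h, i}; each is 2-regular, so G = C_5 ⊔ C_4. No automorphism exchanges components of different sizes, hence Aut(G) is the direct product D_4 × D_5, order 80.

80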